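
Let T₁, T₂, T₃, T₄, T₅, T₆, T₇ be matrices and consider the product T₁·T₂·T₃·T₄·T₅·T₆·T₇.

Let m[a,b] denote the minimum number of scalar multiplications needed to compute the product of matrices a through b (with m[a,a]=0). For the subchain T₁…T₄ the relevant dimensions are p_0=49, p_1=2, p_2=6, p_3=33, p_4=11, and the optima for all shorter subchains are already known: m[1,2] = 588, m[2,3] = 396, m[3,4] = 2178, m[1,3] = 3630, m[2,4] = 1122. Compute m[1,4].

2200

m[1,4] = min over k∈[1,3] of m[1,k]+m[k+1,4]+p_{0}·p_k·p_{4}.
k=1: 0 + 1122 + 49·2·11 = 2200; k=2: 588 + 2178 + 49·6·11 = 6000; k=3: 3630 + 0 + 49·33·11 = 21417.
Minimum: 2200 at k=1.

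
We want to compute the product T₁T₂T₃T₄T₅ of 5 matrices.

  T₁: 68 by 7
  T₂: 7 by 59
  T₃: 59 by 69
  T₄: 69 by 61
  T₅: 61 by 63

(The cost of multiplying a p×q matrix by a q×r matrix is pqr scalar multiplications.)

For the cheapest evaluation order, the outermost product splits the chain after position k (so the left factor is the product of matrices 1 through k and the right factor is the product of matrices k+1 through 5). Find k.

1

Adjacent pairs: T₁T₂ = 68·7·59 = 28084; T₂T₃ = 7·59·69 = 28497; T₃T₄ = 59·69·61 = 248331; T₄T₅ = 69·61·63 = 265167.
Length 3: T₁..T₃: k=1: 0+28497+68·7·69=61341; k=2: 28084+0+68·59·69=304912 → min 61341 | T₂..T₄: k=2: 0+248331+7·59·61=273524; k=3: 28497+0+7·69·61=57960 → min 57960 | T₃..T₅: k=3: 0+265167+59·69·63=521640; k=4: 248331+0+59·61·63=475068 → min 475068.
Length 4: T₁..T₄: k=1: 0+57960+68·7·61=86996; k=2: 28084+248331+68·59·61=521147; k=3: 61341+0+68·69·61=347553 → min 86996 | T₂..T₅: k=2: 0+475068+7·59·63=501087; k=3: 28497+265167+7·69·63=324093; k=4: 57960+0+7·61·63=84861 → min 84861.
Top-level splits: k=1: (T₁..T₁)·(T₂..T₅) → 0+84861+68·7·63 = 114849; k=2: (T₁..T₂)·(T₃..T₅) → 28084+475068+68·59·63 = 755908; k=3: (T₁..T₃)·(T₄..T₅) → 61341+265167+68·69·63 = 622104; k=4: (T₁..T₄)·(T₅..T₅) → 86996+0+68·61·63 = 348320.
Best split is after T₁, i.e. k = 1.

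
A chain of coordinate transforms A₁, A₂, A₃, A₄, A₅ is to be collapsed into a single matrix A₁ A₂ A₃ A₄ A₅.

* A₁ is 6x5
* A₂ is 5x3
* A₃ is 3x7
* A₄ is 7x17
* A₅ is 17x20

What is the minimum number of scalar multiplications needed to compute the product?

Adjacent pairs: A₁A₂ = 6·5·3 = 90; A₂A₃ = 5·3·7 = 105; A₃A₄ = 3·7·17 = 357; A₄A₅ = 7·17·20 = 2380.
Length 3: A₁..A₃: k=1: 0+105+6·5·7=315; k=2: 90+0+6·3·7=216 → min 216 | A₂..A₄: k=2: 0+357+5·3·17=612; k=3: 105+0+5·7·17=700 → min 612 | A₃..A₅: k=3: 0+2380+3·7·20=2800; k=4: 357+0+3·17·20=1377 → min 1377.
Length 4: A₁..A₄: k=1: 0+612+6·5·17=1122; k=2: 90+357+6·3·17=753; k=3: 216+0+6·7·17=930 → min 753 | A₂..A₅: k=2: 0+1377+5·3·20=1677; k=3: 105+2380+5·7·20=3185; k=4: 612+0+5·17·20=2312 → min 1677.
Length 5: A₁..A₅: k=1: 0+1677+6·5·20=2277; k=2: 90+1377+6·3·20=1827; k=3: 216+2380+6·7·20=3436; k=4: 753+0+6·17·20=2793 → min 1827.
Optimal order: ((A₁ A₂) ((A₃ A₄) A₅)) with cost 1827.

1827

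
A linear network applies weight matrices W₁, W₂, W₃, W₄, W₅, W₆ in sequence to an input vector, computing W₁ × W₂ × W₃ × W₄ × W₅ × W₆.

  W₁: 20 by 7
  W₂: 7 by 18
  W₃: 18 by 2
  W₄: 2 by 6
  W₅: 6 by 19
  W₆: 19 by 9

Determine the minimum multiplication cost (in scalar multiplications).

1462

Adjacent pairs: W₁W₂ = 20·7·18 = 2520; W₂W₃ = 7·18·2 = 252; W₃W₄ = 18·2·6 = 216; W₄W₅ = 2·6·19 = 228; W₅W₆ = 6·19·9 = 1026.
Length 3: W₁..W₃: k=1: 0+252+20·7·2=532; k=2: 2520+0+20·18·2=3240 → min 532 | W₂..W₄: k=2: 0+216+7·18·6=972; k=3: 252+0+7·2·6=336 → min 336 | W₃..W₅: k=3: 0+228+18·2·19=912; k=4: 216+0+18·6·19=2268 → min 912 | W₄..W₆: k=4: 0+1026+2·6·9=1134; k=5: 228+0+2·19·9=570 → min 570.
Length 4: W₁..W₄: k=1: 0+336+20·7·6=1176; k=2: 2520+216+20·18·6=4896; k=3: 532+0+20·2·6=772 → min 772 | W₂..W₅: k=2: 0+912+7·18·19=3306; k=3: 252+228+7·2·19=746; k=4: 336+0+7·6·19=1134 → min 746 | W₃..W₆: k=3: 0+570+18·2·9=894; k=4: 216+1026+18·6·9=2214; k=5: 912+0+18·19·9=3990 → min 894.
Length 5: W₁..W₅: k=1: 0+746+20·7·19=3406; k=2: 2520+912+20·18·19=10272; k=3: 532+228+20·2·19=1520; k=4: 772+0+20·6·19=3052 → min 1520 | W₂..W₆: k=2: 0+894+7·18·9=2028; k=3: 252+570+7·2·9=948; k=4: 336+1026+7·6·9=1740; k=5: 746+0+7·19·9=1943 → min 948.
Length 6: W₁..W₆: k=1: 0+948+20·7·9=2208; k=2: 2520+894+20·18·9=6654; k=3: 532+570+20·2·9=1462; k=4: 772+1026+20·6·9=2878; k=5: 1520+0+20·19·9=4940 → min 1462.
Optimal order: ((W₁ × (W₂ × W₃)) × ((W₄ × W₅) × W₆)) with cost 1462.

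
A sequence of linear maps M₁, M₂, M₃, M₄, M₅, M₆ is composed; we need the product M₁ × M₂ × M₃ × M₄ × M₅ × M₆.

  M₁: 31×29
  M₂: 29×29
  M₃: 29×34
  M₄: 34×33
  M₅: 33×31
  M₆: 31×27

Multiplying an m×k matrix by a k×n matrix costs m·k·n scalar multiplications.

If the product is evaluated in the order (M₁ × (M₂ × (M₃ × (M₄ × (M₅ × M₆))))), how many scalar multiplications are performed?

(M₅ × M₆): 33×31 by 31×27 → 33×27, cost 33·31·27 = 27621
(M₄ × (M₅ × M₆)): 34×33 by 33×27 → 34×27, cost 34·33·27 = 30294; cumulative 57915
(M₃ × (M₄ × (M₅ × M₆))): 29×34 by 34×27 → 29×27, cost 29·34·27 = 26622; cumulative 84537
(M₂ × (M₃ × (M₄ × (M₅ × M₆)))): 29×29 by 29×27 → 29×27, cost 29·29·27 = 22707; cumulative 107244
(M₁ × (M₂ × (M₃ × (M₄ × (M₅ × M₆))))): 31×29 by 29×27 → 31×27, cost 31·29·27 = 24273; cumulative 131517
Total: 131517 scalar multiplications.

131517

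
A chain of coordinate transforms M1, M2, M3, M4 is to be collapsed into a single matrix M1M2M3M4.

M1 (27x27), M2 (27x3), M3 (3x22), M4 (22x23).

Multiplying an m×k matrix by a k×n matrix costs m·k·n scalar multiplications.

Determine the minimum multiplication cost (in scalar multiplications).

5568

Adjacent pairs: M1M2 = 27·27·3 = 2187; M2M3 = 27·3·22 = 1782; M3M4 = 3·22·23 = 1518.
Length 3: M1..M3: k=1: 0+1782+27·27·22=17820; k=2: 2187+0+27·3·22=3969 → min 3969 | M2..M4: k=2: 0+1518+27·3·23=3381; k=3: 1782+0+27·22·23=15444 → min 3381.
Length 4: M1..M4: k=1: 0+3381+27·27·23=20148; k=2: 2187+1518+27·3·23=5568; k=3: 3969+0+27·22·23=17631 → min 5568.
Optimal order: ((M1M2)(M3M4)) with cost 5568.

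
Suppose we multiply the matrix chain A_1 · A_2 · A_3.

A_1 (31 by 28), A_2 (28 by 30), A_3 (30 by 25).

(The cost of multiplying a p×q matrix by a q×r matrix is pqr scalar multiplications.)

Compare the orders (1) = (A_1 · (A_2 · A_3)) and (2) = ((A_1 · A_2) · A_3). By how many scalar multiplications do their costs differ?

Order (1) = (A_1 · (A_2 · A_3)): (A_2 · A_3): 28×30 by 30×25 → 28×25, cost 28·30·25 = 21000; (A_1 · (A_2 · A_3)): 31×28 by 28×25 → 31×25, cost 31·28·25 = 21700; cumulative 42700. Total 42700.
Order (2) = ((A_1 · A_2) · A_3): (A_1 · A_2): 31×28 by 28×30 → 31×30, cost 31·28·30 = 26040; ((A_1 · A_2) · A_3): 31×30 by 30×25 → 31×25, cost 31·30·25 = 23250; cumulative 49290. Total 49290.
Difference: |42700 − 49290| = 6590.

6590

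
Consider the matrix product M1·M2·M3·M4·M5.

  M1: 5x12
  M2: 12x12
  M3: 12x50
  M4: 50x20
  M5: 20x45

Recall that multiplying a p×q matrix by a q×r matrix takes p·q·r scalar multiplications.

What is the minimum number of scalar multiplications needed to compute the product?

13220

Adjacent pairs: M1M2 = 5·12·12 = 720; M2M3 = 12·12·50 = 7200; M3M4 = 12·50·20 = 12000; M4M5 = 50·20·45 = 45000.
Length 3: M1..M3: k=1: 0+7200+5·12·50=10200; k=2: 720+0+5·12·50=3720 → min 3720 | M2..M4: k=2: 0+12000+12·12·20=14880; k=3: 7200+0+12·50·20=19200 → min 14880 | M3..M5: k=3: 0+45000+12·50·45=72000; k=4: 12000+0+12·20·45=22800 → min 22800.
Length 4: M1..M4: k=1: 0+14880+5·12·20=16080; k=2: 720+12000+5·12·20=13920; k=3: 3720+0+5·50·20=8720 → min 8720 | M2..M5: k=2: 0+22800+12·12·45=29280; k=3: 7200+45000+12·50·45=79200; k=4: 14880+0+12·20·45=25680 → min 25680.
Length 5: M1..M5: k=1: 0+25680+5·12·45=28380; k=2: 720+22800+5·12·45=26220; k=3: 3720+45000+5·50·45=59970; k=4: 8720+0+5·20·45=13220 → min 13220.
Optimal order: ((((M1·M2)·M3)·M4)·M5) with cost 13220.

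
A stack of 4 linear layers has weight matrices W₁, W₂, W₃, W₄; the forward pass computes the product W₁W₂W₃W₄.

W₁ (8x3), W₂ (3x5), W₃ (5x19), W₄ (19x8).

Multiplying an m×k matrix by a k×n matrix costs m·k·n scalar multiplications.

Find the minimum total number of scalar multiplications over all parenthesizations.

933

Adjacent pairs: W₁W₂ = 8·3·5 = 120; W₂W₃ = 3·5·19 = 285; W₃W₄ = 5·19·8 = 760.
Length 3: W₁..W₃: k=1: 0+285+8·3·19=741; k=2: 120+0+8·5·19=880 → min 741 | W₂..W₄: k=2: 0+760+3·5·8=880; k=3: 285+0+3·19·8=741 → min 741.
Length 4: W₁..W₄: k=1: 0+741+8·3·8=933; k=2: 120+760+8·5·8=1200; k=3: 741+0+8·19·8=1957 → min 933.
Optimal order: (W₁((W₂W₃)W₄)) with cost 933.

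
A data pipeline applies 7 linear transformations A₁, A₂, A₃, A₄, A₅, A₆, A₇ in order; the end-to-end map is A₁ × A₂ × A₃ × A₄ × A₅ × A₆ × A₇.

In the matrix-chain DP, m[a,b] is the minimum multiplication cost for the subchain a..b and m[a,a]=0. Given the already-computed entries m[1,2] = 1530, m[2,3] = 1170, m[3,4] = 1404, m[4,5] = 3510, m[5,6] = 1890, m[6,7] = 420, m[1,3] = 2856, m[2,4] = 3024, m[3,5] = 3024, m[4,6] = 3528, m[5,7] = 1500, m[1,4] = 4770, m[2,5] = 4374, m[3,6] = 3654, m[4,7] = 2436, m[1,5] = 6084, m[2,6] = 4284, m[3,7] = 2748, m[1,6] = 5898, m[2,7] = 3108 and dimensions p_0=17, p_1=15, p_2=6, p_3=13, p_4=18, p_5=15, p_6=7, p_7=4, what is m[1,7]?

4128

m[1,7] = min over k∈[1,6] of m[1,k]+m[k+1,7]+p_{0}·p_k·p_{7}.
k=1: 0 + 3108 + 17·15·4 = 4128; k=2: 1530 + 2748 + 17·6·4 = 4686; k=3: 2856 + 2436 + 17·13·4 = 6176; k=4: 4770 + 1500 + 17·18·4 = 7494; k=5: 6084 + 420 + 17·15·4 = 7524; k=6: 5898 + 0 + 17·7·4 = 6374.
Minimum: 4128 at k=1.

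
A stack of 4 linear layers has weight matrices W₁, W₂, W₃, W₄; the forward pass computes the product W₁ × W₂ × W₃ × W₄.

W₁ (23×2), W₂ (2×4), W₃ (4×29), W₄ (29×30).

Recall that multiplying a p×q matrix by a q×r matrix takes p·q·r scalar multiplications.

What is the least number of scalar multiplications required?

3352

Adjacent pairs: W₁W₂ = 23·2·4 = 184; W₂W₃ = 2·4·29 = 232; W₃W₄ = 4·29·30 = 3480.
Length 3: W₁..W₃: k=1: 0+232+23·2·29=1566; k=2: 184+0+23·4·29=2852 → min 1566 | W₂..W₄: k=2: 0+3480+2·4·30=3720; k=3: 232+0+2·29·30=1972 → min 1972.
Length 4: W₁..W₄: k=1: 0+1972+23·2·30=3352; k=2: 184+3480+23·4·30=6424; k=3: 1566+0+23·29·30=21576 → min 3352.
Optimal order: (W₁ × ((W₂ × W₃) × W₄)) with cost 3352.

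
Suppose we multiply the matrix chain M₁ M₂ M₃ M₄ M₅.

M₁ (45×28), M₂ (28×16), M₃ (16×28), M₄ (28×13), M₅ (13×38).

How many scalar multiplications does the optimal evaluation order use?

Adjacent pairs: M₁M₂ = 45·28·16 = 20160; M₂M₃ = 28·16·28 = 12544; M₃M₄ = 16·28·13 = 5824; M₄M₅ = 28·13·38 = 13832.
Length 3: M₁..M₃: k=1: 0+12544+45·28·28=47824; k=2: 20160+0+45·16·28=40320 → min 40320 | M₂..M₄: k=2: 0+5824+28·16·13=11648; k=3: 12544+0+28·28·13=22736 → min 11648 | M₃..M₅: k=3: 0+13832+16·28·38=30856; k=4: 5824+0+16·13·38=13728 → min 13728.
Length 4: M₁..M₄: k=1: 0+11648+45·28·13=28028; k=2: 20160+5824+45·16·13=35344; k=3: 40320+0+45·28·13=56700 → min 28028 | M₂..M₅: k=2: 0+13728+28·16·38=30752; k=3: 12544+13832+28·28·38=56168; k=4: 11648+0+28·13·38=25480 → min 25480.
Length 5: M₁..M₅: k=1: 0+25480+45·28·38=73360; k=2: 20160+13728+45·16·38=61248; k=3: 40320+13832+45·28·38=102032; k=4: 28028+0+45·13·38=50258 → min 50258.
Optimal order: ((M₁ (M₂ (M₃ M₄))) M₅) with cost 50258.

50258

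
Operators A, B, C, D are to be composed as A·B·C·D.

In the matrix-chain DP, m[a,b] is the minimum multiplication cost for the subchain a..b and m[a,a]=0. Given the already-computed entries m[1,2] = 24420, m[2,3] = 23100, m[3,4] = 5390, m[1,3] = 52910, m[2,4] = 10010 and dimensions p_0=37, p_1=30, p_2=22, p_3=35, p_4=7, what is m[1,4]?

17780

m[1,4] = min over k∈[1,3] of m[1,k]+m[k+1,4]+p_{0}·p_k·p_{4}.
k=1: 0 + 10010 + 37·30·7 = 17780; k=2: 24420 + 5390 + 37·22·7 = 35508; k=3: 52910 + 0 + 37·35·7 = 61975.
Minimum: 17780 at k=1.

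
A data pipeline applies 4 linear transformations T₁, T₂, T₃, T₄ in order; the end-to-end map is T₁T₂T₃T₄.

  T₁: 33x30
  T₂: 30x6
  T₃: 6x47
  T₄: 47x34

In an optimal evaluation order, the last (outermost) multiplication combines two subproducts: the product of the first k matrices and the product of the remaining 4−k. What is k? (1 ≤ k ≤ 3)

2

Adjacent pairs: T₁T₂ = 33·30·6 = 5940; T₂T₃ = 30·6·47 = 8460; T₃T₄ = 6·47·34 = 9588.
Length 3: T₁..T₃: k=1: 0+8460+33·30·47=54990; k=2: 5940+0+33·6·47=15246 → min 15246 | T₂..T₄: k=2: 0+9588+30·6·34=15708; k=3: 8460+0+30·47·34=56400 → min 15708.
Top-level splits: k=1: (T₁..T₁)·(T₂..T₄) → 0+15708+33·30·34 = 49368; k=2: (T₁..T₂)·(T₃..T₄) → 5940+9588+33·6·34 = 22260; k=3: (T₁..T₃)·(T₄..T₄) → 15246+0+33·47·34 = 67980.
Best split is after T₂, i.e. k = 2.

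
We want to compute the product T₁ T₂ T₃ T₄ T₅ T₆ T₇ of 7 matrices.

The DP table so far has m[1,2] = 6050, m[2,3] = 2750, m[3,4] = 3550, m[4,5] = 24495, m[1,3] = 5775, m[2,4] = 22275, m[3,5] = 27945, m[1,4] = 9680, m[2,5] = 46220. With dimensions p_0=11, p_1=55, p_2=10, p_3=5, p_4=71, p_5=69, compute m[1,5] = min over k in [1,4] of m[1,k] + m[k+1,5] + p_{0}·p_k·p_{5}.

m[1,5] = min over k∈[1,4] of m[1,k]+m[k+1,5]+p_{0}·p_k·p_{5}.
k=1: 0 + 46220 + 11·55·69 = 87965; k=2: 6050 + 27945 + 11·10·69 = 41585; k=3: 5775 + 24495 + 11·5·69 = 34065; k=4: 9680 + 0 + 11·71·69 = 63569.
Minimum: 34065 at k=3.

34065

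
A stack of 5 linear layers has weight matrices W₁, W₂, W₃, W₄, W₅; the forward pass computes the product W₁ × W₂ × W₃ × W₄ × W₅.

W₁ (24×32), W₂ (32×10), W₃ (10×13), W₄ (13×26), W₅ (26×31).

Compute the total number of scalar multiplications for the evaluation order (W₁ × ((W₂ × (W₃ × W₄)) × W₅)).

61300

(W₃ × W₄): 10×13 by 13×26 → 10×26, cost 10·13·26 = 3380
(W₂ × (W₃ × W₄)): 32×10 by 10×26 → 32×26, cost 32·10·26 = 8320; cumulative 11700
((W₂ × (W₃ × W₄)) × W₅): 32×26 by 26×31 → 32×31, cost 32·26·31 = 25792; cumulative 37492
(W₁ × ((W₂ × (W₃ × W₄)) × W₅)): 24×32 by 32×31 → 24×31, cost 24·32·31 = 23808; cumulative 61300
Total: 61300 scalar multiplications.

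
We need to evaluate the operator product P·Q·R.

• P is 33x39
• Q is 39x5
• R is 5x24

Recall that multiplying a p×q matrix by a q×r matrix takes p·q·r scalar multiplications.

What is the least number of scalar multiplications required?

10395

Order (P·(Q·R)): (Q·R): 39×5 by 5×24 → 39×24, cost 39·5·24 = 4680; (P·(Q·R)): 33×39 by 39×24 → 33×24, cost 33·39·24 = 30888; cumulative 35568. Total 35568.
Order ((P·Q)·R): (P·Q): 33×39 by 39×5 → 33×5, cost 33·39·5 = 6435; ((P·Q)·R): 33×5 by 5×24 → 33×24, cost 33·5·24 = 3960; cumulative 10395. Total 10395.
Minimum: 10395.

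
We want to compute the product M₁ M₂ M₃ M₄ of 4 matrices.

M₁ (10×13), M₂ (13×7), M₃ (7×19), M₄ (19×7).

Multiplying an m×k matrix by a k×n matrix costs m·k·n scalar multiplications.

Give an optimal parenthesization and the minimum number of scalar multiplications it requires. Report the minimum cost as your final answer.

2331

Adjacent pairs: M₁M₂ = 10·13·7 = 910; M₂M₃ = 13·7·19 = 1729; M₃M₄ = 7·19·7 = 931.
Length 3: M₁..M₃: k=1: 0+1729+10·13·19=4199; k=2: 910+0+10·7·19=2240 → min 2240 | M₂..M₄: k=2: 0+931+13·7·7=1568; k=3: 1729+0+13·19·7=3458 → min 1568.
Length 4: M₁..M₄: k=1: 0+1568+10·13·7=2478; k=2: 910+931+10·7·7=2331; k=3: 2240+0+10·19·7=3570 → min 2331.
Optimal parenthesization: ((M₁ M₂) (M₃ M₄)) with cost 2331.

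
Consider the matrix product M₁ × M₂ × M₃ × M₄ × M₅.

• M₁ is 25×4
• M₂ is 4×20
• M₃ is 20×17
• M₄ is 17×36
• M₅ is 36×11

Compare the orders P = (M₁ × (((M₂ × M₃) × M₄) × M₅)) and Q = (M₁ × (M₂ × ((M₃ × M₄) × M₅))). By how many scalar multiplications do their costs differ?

15648

Order P = (M₁ × (((M₂ × M₃) × M₄) × M₅)): (M₂ × M₃): 4×20 by 20×17 → 4×17, cost 4·20·17 = 1360; ((M₂ × M₃) × M₄): 4×17 by 17×36 → 4×36, cost 4·17·36 = 2448; cumulative 3808; (((M₂ × M₃) × M₄) × M₅): 4×36 by 36×11 → 4×11, cost 4·36·11 = 1584; cumulative 5392; (M₁ × (((M₂ × M₃) × M₄) × M₅)): 25×4 by 4×11 → 25×11, cost 25·4·11 = 1100; cumulative 6492. Total 6492.
Order Q = (M₁ × (M₂ × ((M₃ × M₄) × M₅))): (M₃ × M₄): 20×17 by 17×36 → 20×36, cost 20·17·36 = 12240; ((M₃ × M₄) × M₅): 20×36 by 36×11 → 20×11, cost 20·36·11 = 7920; cumulative 20160; (M₂ × ((M₃ × M₄) × M₅)): 4×20 by 20×11 → 4×11, cost 4·20·11 = 880; cumulative 21040; (M₁ × (M₂ × ((M₃ × M₄) × M₅))): 25×4 by 4×11 → 25×11, cost 25·4·11 = 1100; cumulative 22140. Total 22140.
Difference: |6492 − 22140| = 15648.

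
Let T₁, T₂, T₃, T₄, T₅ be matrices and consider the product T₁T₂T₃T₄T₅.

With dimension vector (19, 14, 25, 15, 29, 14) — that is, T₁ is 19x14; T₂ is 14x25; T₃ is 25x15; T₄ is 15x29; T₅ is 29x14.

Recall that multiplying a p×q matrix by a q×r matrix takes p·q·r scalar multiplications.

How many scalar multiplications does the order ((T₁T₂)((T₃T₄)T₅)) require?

(T₁T₂): 19×14 by 14×25 → 19×25, cost 19·14·25 = 6650
(T₃T₄): 25×15 by 15×29 → 25×29, cost 25·15·29 = 10875
((T₃T₄)T₅): 25×29 by 29×14 → 25×14, cost 25·29·14 = 10150; cumulative 21025
((T₁T₂)((T₃T₄)T₅)): 19×25 by 25×14 → 19×14, cost 19·25·14 = 6650; cumulative 34325
Total: 34325 scalar multiplications.

34325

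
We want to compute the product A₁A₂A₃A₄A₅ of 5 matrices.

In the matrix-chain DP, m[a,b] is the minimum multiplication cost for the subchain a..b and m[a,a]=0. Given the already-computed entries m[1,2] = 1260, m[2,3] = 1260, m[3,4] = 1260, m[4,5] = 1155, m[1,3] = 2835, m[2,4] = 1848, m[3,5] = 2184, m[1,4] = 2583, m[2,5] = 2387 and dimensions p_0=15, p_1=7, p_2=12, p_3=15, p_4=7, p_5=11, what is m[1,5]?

3542

m[1,5] = min over k∈[1,4] of m[1,k]+m[k+1,5]+p_{0}·p_k·p_{5}.
k=1: 0 + 2387 + 15·7·11 = 3542; k=2: 1260 + 2184 + 15·12·11 = 5424; k=3: 2835 + 1155 + 15·15·11 = 6465; k=4: 2583 + 0 + 15·7·11 = 3738.
Minimum: 3542 at k=1.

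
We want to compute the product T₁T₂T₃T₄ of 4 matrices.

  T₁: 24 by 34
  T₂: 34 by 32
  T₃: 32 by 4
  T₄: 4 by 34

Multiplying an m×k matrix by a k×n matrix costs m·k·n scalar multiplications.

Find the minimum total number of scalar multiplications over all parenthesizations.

10880

Adjacent pairs: T₁T₂ = 24·34·32 = 26112; T₂T₃ = 34·32·4 = 4352; T₃T₄ = 32·4·34 = 4352.
Length 3: T₁..T₃: k=1: 0+4352+24·34·4=7616; k=2: 26112+0+24·32·4=29184 → min 7616 | T₂..T₄: k=2: 0+4352+34·32·34=41344; k=3: 4352+0+34·4·34=8976 → min 8976.
Length 4: T₁..T₄: k=1: 0+8976+24·34·34=36720; k=2: 26112+4352+24·32·34=56576; k=3: 7616+0+24·4·34=10880 → min 10880.
Optimal order: ((T₁(T₂T₃))T₄) with cost 10880.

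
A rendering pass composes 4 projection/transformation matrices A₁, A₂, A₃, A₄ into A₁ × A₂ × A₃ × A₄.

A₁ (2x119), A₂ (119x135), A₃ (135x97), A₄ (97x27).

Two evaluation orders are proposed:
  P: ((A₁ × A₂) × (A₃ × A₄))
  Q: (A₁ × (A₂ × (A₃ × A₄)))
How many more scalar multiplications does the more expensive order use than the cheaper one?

400761

Order P = ((A₁ × A₂) × (A₃ × A₄)): (A₁ × A₂): 2×119 by 119×135 → 2×135, cost 2·119·135 = 32130; (A₃ × A₄): 135×97 by 97×27 → 135×27, cost 135·97·27 = 353565; ((A₁ × A₂) × (A₃ × A₄)): 2×135 by 135×27 → 2×27, cost 2·135·27 = 7290; cumulative 392985. Total 392985.
Order Q = (A₁ × (A₂ × (A₃ × A₄))): (A₃ × A₄): 135×97 by 97×27 → 135×27, cost 135·97·27 = 353565; (A₂ × (A₃ × A₄)): 119×135 by 135×27 → 119×27, cost 119·135·27 = 433755; cumulative 787320; (A₁ × (A₂ × (A₃ × A₄))): 2×119 by 119×27 → 2×27, cost 2·119·27 = 6426; cumulative 793746. Total 793746.
Difference: |392985 − 793746| = 400761.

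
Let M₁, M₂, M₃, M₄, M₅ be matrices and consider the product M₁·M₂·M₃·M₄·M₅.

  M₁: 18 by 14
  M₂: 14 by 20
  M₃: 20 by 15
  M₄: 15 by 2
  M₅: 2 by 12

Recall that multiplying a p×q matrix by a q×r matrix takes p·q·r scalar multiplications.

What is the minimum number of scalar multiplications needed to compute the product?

2096

Adjacent pairs: M₁M₂ = 18·14·20 = 5040; M₂M₃ = 14·20·15 = 4200; M₃M₄ = 20·15·2 = 600; M₄M₅ = 15·2·12 = 360.
Length 3: M₁..M₃: k=1: 0+4200+18·14·15=7980; k=2: 5040+0+18·20·15=10440 → min 7980 | M₂..M₄: k=2: 0+600+14·20·2=1160; k=3: 4200+0+14·15·2=4620 → min 1160 | M₃..M₅: k=3: 0+360+20·15·12=3960; k=4: 600+0+20·2·12=1080 → min 1080.
Length 4: M₁..M₄: k=1: 0+1160+18·14·2=1664; k=2: 5040+600+18·20·2=6360; k=3: 7980+0+18·15·2=8520 → min 1664 | M₂..M₅: k=2: 0+1080+14·20·12=4440; k=3: 4200+360+14·15·12=7080; k=4: 1160+0+14·2·12=1496 → min 1496.
Length 5: M₁..M₅: k=1: 0+1496+18·14·12=4520; k=2: 5040+1080+18·20·12=10440; k=3: 7980+360+18·15·12=11580; k=4: 1664+0+18·2·12=2096 → min 2096.
Optimal order: ((M₁·(M₂·(M₃·M₄)))·M₅) with cost 2096.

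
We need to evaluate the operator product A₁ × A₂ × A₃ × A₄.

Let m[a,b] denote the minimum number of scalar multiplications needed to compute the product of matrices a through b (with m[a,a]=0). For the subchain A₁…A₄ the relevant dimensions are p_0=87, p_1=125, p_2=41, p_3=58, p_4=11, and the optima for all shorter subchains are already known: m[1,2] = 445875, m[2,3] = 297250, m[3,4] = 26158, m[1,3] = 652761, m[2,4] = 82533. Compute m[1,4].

202158

m[1,4] = min over k∈[1,3] of m[1,k]+m[k+1,4]+p_{0}·p_k·p_{4}.
k=1: 0 + 82533 + 87·125·11 = 202158; k=2: 445875 + 26158 + 87·41·11 = 511270; k=3: 652761 + 0 + 87·58·11 = 708267.
Minimum: 202158 at k=1.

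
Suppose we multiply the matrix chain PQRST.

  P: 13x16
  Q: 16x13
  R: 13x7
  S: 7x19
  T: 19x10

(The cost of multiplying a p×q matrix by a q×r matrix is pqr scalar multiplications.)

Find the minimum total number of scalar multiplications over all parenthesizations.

Adjacent pairs: PQ = 13·16·13 = 2704; QR = 16·13·7 = 1456; RS = 13·7·19 = 1729; ST = 7·19·10 = 1330.
Length 3: P..R: k=1: 0+1456+13·16·7=2912; k=2: 2704+0+13·13·7=3887 → min 2912 | Q..S: k=2: 0+1729+16·13·19=5681; k=3: 1456+0+16·7·19=3584 → min 3584 | R..T: k=3: 0+1330+13·7·10=2240; k=4: 1729+0+13·19·10=4199 → min 2240.
Length 4: P..S: k=1: 0+3584+13·16·19=7536; k=2: 2704+1729+13·13·19=7644; k=3: 2912+0+13·7·19=4641 → min 4641 | Q..T: k=2: 0+2240+16·13·10=4320; k=3: 1456+1330+16·7·10=3906; k=4: 3584+0+16·19·10=6624 → min 3906.
Length 5: P..T: k=1: 0+3906+13·16·10=5986; k=2: 2704+2240+13·13·10=6634; k=3: 2912+1330+13·7·10=5152; k=4: 4641+0+13·19·10=7111 → min 5152.
Optimal order: ((P(QR))(ST)) with cost 5152.

5152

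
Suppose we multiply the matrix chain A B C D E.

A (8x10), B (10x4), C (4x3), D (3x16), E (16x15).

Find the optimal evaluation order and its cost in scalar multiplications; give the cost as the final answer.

Adjacent pairs: AB = 8·10·4 = 320; BC = 10·4·3 = 120; CD = 4·3·16 = 192; DE = 3·16·15 = 720.
Length 3: A..C: k=1: 0+120+8·10·3=360; k=2: 320+0+8·4·3=416 → min 360 | B..D: k=2: 0+192+10·4·16=832; k=3: 120+0+10·3·16=600 → min 600 | C..E: k=3: 0+720+4·3·15=900; k=4: 192+0+4·16·15=1152 → min 900.
Length 4: A..D: k=1: 0+600+8·10·16=1880; k=2: 320+192+8·4·16=1024; k=3: 360+0+8·3·16=744 → min 744 | B..E: k=2: 0+900+10·4·15=1500; k=3: 120+720+10·3·15=1290; k=4: 600+0+10·16·15=3000 → min 1290.
Length 5: A..E: k=1: 0+1290+8·10·15=2490; k=2: 320+900+8·4·15=1700; k=3: 360+720+8·3·15=1440; k=4: 744+0+8·16·15=2664 → min 1440.
Optimal parenthesization: ((A (B C)) (D E)) with cost 1440.

1440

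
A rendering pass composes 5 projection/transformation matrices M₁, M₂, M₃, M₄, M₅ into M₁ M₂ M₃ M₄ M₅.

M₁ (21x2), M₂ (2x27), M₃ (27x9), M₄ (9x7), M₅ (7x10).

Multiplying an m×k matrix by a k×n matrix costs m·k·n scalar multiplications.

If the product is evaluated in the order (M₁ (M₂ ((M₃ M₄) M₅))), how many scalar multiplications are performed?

(M₃ M₄): 27×9 by 9×7 → 27×7, cost 27·9·7 = 1701
((M₃ M₄) M₅): 27×7 by 7×10 → 27×10, cost 27·7·10 = 1890; cumulative 3591
(M₂ ((M₃ M₄) M₅)): 2×27 by 27×10 → 2×10, cost 2·27·10 = 540; cumulative 4131
(M₁ (M₂ ((M₃ M₄) M₅))): 21×2 by 2×10 → 21×10, cost 21·2·10 = 420; cumulative 4551
Total: 4551 scalar multiplications.

4551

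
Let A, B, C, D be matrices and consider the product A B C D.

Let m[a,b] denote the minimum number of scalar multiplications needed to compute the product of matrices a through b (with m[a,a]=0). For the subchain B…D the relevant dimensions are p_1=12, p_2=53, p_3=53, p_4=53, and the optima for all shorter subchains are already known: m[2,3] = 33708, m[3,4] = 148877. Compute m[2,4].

67416

m[2,4] = min over k∈[2,3] of m[2,k]+m[k+1,4]+p_{1}·p_k·p_{4}.
k=2: 0 + 148877 + 12·53·53 = 182585; k=3: 33708 + 0 + 12·53·53 = 67416.
Minimum: 67416 at k=3.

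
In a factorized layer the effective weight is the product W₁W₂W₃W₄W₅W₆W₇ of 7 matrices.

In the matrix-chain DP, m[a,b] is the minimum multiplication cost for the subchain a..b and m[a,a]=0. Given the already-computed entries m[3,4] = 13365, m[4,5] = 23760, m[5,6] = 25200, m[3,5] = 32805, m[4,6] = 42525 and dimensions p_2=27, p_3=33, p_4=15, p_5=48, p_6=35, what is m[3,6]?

52740

m[3,6] = min over k∈[3,5] of m[3,k]+m[k+1,6]+p_{2}·p_k·p_{6}.
k=3: 0 + 42525 + 27·33·35 = 73710; k=4: 13365 + 25200 + 27·15·35 = 52740; k=5: 32805 + 0 + 27·48·35 = 78165.
Minimum: 52740 at k=4.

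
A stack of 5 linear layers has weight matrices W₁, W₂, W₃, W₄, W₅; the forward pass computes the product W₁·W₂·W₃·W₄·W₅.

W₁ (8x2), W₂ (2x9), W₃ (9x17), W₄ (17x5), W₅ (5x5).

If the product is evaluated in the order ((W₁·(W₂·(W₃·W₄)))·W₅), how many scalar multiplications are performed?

1135

(W₃·W₄): 9×17 by 17×5 → 9×5, cost 9·17·5 = 765
(W₂·(W₃·W₄)): 2×9 by 9×5 → 2×5, cost 2·9·5 = 90; cumulative 855
(W₁·(W₂·(W₃·W₄))): 8×2 by 2×5 → 8×5, cost 8·2·5 = 80; cumulative 935
((W₁·(W₂·(W₃·W₄)))·W₅): 8×5 by 5×5 → 8×5, cost 8·5·5 = 200; cumulative 1135
Total: 1135 scalar multiplications.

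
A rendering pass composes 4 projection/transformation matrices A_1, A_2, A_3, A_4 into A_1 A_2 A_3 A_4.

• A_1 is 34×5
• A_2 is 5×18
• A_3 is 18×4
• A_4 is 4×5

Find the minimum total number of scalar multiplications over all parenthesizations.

1310

Adjacent pairs: A_1A_2 = 34·5·18 = 3060; A_2A_3 = 5·18·4 = 360; A_3A_4 = 18·4·5 = 360.
Length 3: A_1..A_3: k=1: 0+360+34·5·4=1040; k=2: 3060+0+34·18·4=5508 → min 1040 | A_2..A_4: k=2: 0+360+5·18·5=810; k=3: 360+0+5·4·5=460 → min 460.
Length 4: A_1..A_4: k=1: 0+460+34·5·5=1310; k=2: 3060+360+34·18·5=6480; k=3: 1040+0+34·4·5=1720 → min 1310.
Optimal order: (A_1 ((A_2 A_3) A_4)) with cost 1310.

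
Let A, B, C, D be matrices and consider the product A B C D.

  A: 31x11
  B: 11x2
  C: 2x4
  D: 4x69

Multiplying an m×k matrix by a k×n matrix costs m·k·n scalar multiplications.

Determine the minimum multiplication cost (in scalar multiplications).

Adjacent pairs: AB = 31·11·2 = 682; BC = 11·2·4 = 88; CD = 2·4·69 = 552.
Length 3: A..C: k=1: 0+88+31·11·4=1452; k=2: 682+0+31·2·4=930 → min 930 | B..D: k=2: 0+552+11·2·69=2070; k=3: 88+0+11·4·69=3124 → min 2070.
Length 4: A..D: k=1: 0+2070+31·11·69=25599; k=2: 682+552+31·2·69=5512; k=3: 930+0+31·4·69=9486 → min 5512.
Optimal order: ((A B) (C D)) with cost 5512.

5512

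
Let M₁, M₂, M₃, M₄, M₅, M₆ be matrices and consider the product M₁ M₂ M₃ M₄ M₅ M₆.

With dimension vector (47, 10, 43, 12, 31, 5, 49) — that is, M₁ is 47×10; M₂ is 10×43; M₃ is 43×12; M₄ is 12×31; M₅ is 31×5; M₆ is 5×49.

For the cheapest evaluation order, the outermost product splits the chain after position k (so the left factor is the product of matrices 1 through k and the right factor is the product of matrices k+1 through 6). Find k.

5

Adjacent pairs: M₁M₂ = 47·10·43 = 20210; M₂M₃ = 10·43·12 = 5160; M₃M₄ = 43·12·31 = 15996; M₄M₅ = 12·31·5 = 1860; M₅M₆ = 31·5·49 = 7595.
Length 3: M₁..M₃: k=1: 0+5160+47·10·12=10800; k=2: 20210+0+47·43·12=44462 → min 10800 | M₂..M₄: k=2: 0+15996+10·43·31=29326; k=3: 5160+0+10·12·31=8880 → min 8880 | M₃..M₅: k=3: 0+1860+43·12·5=4440; k=4: 15996+0+43·31·5=22661 → min 4440 | M₄..M₆: k=4: 0+7595+12·31·49=25823; k=5: 1860+0+12·5·49=4800 → min 4800.
Length 4: M₁..M₄: k=1: 0+8880+47·10·31=23450; k=2: 20210+15996+47·43·31=98857; k=3: 10800+0+47·12·31=28284 → min 23450 | M₂..M₅: k=2: 0+4440+10·43·5=6590; k=3: 5160+1860+10·12·5=7620; k=4: 8880+0+10·31·5=10430 → min 6590 | M₃..M₆: k=3: 0+4800+43·12·49=30084; k=4: 15996+7595+43·31·49=88908; k=5: 4440+0+43·5·49=14975 → min 14975.
Length 5: M₁..M₅: k=1: 0+6590+47·10·5=8940; k=2: 20210+4440+47·43·5=34755; k=3: 10800+1860+47·12·5=15480; k=4: 23450+0+47·31·5=30735 → min 8940 | M₂..M₆: k=2: 0+14975+10·43·49=36045; k=3: 5160+4800+10·12·49=15840; k=4: 8880+7595+10·31·49=31665; k=5: 6590+0+10·5·49=9040 → min 9040.
Top-level splits: k=1: (M₁..M₁)·(M₂..M₆) → 0+9040+47·10·49 = 32070; k=2: (M₁..M₂)·(M₃..M₆) → 20210+14975+47·43·49 = 134214; k=3: (M₁..M₃)·(M₄..M₆) → 10800+4800+47·12·49 = 43236; k=4: (M₁..M₄)·(M₅..M₆) → 23450+7595+47·31·49 = 102438; k=5: (M₁..M₅)·(M₆..M₆) → 8940+0+47·5·49 = 20455.
Best split is after M₅, i.e. k = 5.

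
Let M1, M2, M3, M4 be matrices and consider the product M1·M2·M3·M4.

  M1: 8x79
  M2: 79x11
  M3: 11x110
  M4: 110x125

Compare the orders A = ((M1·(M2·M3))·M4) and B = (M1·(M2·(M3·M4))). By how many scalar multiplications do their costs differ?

Order A = ((M1·(M2·M3))·M4): (M2·M3): 79×11 by 11×110 → 79×110, cost 79·11·110 = 95590; (M1·(M2·M3)): 8×79 by 79×110 → 8×110, cost 8·79·110 = 69520; cumulative 165110; ((M1·(M2·M3))·M4): 8×110 by 110×125 → 8×125, cost 8·110·125 = 110000; cumulative 275110. Total 275110.
Order B = (M1·(M2·(M3·M4))): (M3·M4): 11×110 by 110×125 → 11×125, cost 11·110·125 = 151250; (M2·(M3·M4)): 79×11 by 11×125 → 79×125, cost 79·11·125 = 108625; cumulative 259875; (M1·(M2·(M3·M4))): 8×79 by 79×125 → 8×125, cost 8·79·125 = 79000; cumulative 338875. Total 338875.
Difference: |275110 − 338875| = 63765.

63765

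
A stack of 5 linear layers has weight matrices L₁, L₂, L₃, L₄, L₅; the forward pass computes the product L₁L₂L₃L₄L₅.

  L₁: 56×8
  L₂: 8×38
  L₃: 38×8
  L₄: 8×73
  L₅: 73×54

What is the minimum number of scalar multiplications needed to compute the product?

61616

Adjacent pairs: L₁L₂ = 56·8·38 = 17024; L₂L₃ = 8·38·8 = 2432; L₃L₄ = 38·8·73 = 22192; L₄L₅ = 8·73·54 = 31536.
Length 3: L₁..L₃: k=1: 0+2432+56·8·8=6016; k=2: 17024+0+56·38·8=34048 → min 6016 | L₂..L₄: k=2: 0+22192+8·38·73=44384; k=3: 2432+0+8·8·73=7104 → min 7104 | L₃..L₅: k=3: 0+31536+38·8·54=47952; k=4: 22192+0+38·73·54=171988 → min 47952.
Length 4: L₁..L₄: k=1: 0+7104+56·8·73=39808; k=2: 17024+22192+56·38·73=194560; k=3: 6016+0+56·8·73=38720 → min 38720 | L₂..L₅: k=2: 0+47952+8·38·54=64368; k=3: 2432+31536+8·8·54=37424; k=4: 7104+0+8·73·54=38640 → min 37424.
Length 5: L₁..L₅: k=1: 0+37424+56·8·54=61616; k=2: 17024+47952+56·38·54=179888; k=3: 6016+31536+56·8·54=61744; k=4: 38720+0+56·73·54=259472 → min 61616.
Optimal order: (L₁((L₂L₃)(L₄L₅))) with cost 61616.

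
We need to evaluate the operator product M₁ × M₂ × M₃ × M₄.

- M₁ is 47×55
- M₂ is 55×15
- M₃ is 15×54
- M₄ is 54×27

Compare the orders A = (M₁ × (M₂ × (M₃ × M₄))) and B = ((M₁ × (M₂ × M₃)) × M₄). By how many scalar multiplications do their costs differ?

138726

Order A = (M₁ × (M₂ × (M₃ × M₄))): (M₃ × M₄): 15×54 by 54×27 → 15×27, cost 15·54·27 = 21870; (M₂ × (M₃ × M₄)): 55×15 by 15×27 → 55×27, cost 55·15·27 = 22275; cumulative 44145; (M₁ × (M₂ × (M₃ × M₄))): 47×55 by 55×27 → 47×27, cost 47·55·27 = 69795; cumulative 113940. Total 113940.
Order B = ((M₁ × (M₂ × M₃)) × M₄): (M₂ × M₃): 55×15 by 15×54 → 55×54, cost 55·15·54 = 44550; (M₁ × (M₂ × M₃)): 47×55 by 55×54 → 47×54, cost 47·55·54 = 139590; cumulative 184140; ((M₁ × (M₂ × M₃)) × M₄): 47×54 by 54×27 → 47×27, cost 47·54·27 = 68526; cumulative 252666. Total 252666.
Difference: |113940 − 252666| = 138726.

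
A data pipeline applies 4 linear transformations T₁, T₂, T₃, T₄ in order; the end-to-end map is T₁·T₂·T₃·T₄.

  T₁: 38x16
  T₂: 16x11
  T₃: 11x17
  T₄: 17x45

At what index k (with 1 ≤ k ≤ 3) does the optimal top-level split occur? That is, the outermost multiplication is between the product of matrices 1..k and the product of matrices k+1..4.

2

Adjacent pairs: T₁T₂ = 38·16·11 = 6688; T₂T₃ = 16·11·17 = 2992; T₃T₄ = 11·17·45 = 8415.
Length 3: T₁..T₃: k=1: 0+2992+38·16·17=13328; k=2: 6688+0+38·11·17=13794 → min 13328 | T₂..T₄: k=2: 0+8415+16·11·45=16335; k=3: 2992+0+16·17·45=15232 → min 15232.
Top-level splits: k=1: (T₁..T₁)·(T₂..T₄) → 0+15232+38·16·45 = 42592; k=2: (T₁..T₂)·(T₃..T₄) → 6688+8415+38·11·45 = 33913; k=3: (T₁..T₃)·(T₄..T₄) → 13328+0+38·17·45 = 42398.
Best split is after T₂, i.e. k = 2.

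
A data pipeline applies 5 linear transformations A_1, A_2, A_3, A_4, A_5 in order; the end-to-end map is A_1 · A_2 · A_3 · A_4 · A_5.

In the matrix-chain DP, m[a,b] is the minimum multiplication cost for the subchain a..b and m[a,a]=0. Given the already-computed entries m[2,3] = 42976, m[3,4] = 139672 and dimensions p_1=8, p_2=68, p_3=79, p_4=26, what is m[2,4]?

m[2,4] = min over k∈[2,3] of m[2,k]+m[k+1,4]+p_{1}·p_k·p_{4}.
k=2: 0 + 139672 + 8·68·26 = 153816; k=3: 42976 + 0 + 8·79·26 = 59408.
Minimum: 59408 at k=3.

59408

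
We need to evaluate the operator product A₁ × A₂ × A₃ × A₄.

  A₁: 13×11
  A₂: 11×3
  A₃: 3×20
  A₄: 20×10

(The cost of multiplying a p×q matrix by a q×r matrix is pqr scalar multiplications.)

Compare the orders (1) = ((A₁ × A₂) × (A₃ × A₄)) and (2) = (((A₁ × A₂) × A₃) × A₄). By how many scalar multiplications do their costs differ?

2390

Order (1) = ((A₁ × A₂) × (A₃ × A₄)): (A₁ × A₂): 13×11 by 11×3 → 13×3, cost 13·11·3 = 429; (A₃ × A₄): 3×20 by 20×10 → 3×10, cost 3·20·10 = 600; ((A₁ × A₂) × (A₃ × A₄)): 13×3 by 3×10 → 13×10, cost 13·3·10 = 390; cumulative 1419. Total 1419.
Order (2) = (((A₁ × A₂) × A₃) × A₄): (A₁ × A₂): 13×11 by 11×3 → 13×3, cost 13·11·3 = 429; ((A₁ × A₂) × A₃): 13×3 by 3×20 → 13×20, cost 13·3·20 = 780; cumulative 1209; (((A₁ × A₂) × A₃) × A₄): 13×20 by 20×10 → 13×10, cost 13·20·10 = 2600; cumulative 3809. Total 3809.
Difference: |1419 − 3809| = 2390.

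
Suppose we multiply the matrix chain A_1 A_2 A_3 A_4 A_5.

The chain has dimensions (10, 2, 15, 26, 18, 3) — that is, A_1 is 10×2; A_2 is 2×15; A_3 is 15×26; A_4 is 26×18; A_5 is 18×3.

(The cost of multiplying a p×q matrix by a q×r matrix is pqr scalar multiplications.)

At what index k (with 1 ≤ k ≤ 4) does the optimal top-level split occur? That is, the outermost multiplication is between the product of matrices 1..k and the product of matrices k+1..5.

Adjacent pairs: A_1A_2 = 10·2·15 = 300; A_2A_3 = 2·15·26 = 780; A_3A_4 = 15·26·18 = 7020; A_4A_5 = 26·18·3 = 1404.
Length 3: A_1..A_3: k=1: 0+780+10·2·26=1300; k=2: 300+0+10·15·26=4200 → min 1300 | A_2..A_4: k=2: 0+7020+2·15·18=7560; k=3: 780+0+2·26·18=1716 → min 1716 | A_3..A_5: k=3: 0+1404+15·26·3=2574; k=4: 7020+0+15·18·3=7830 → min 2574.
Length 4: A_1..A_4: k=1: 0+1716+10·2·18=2076; k=2: 300+7020+10·15·18=10020; k=3: 1300+0+10·26·18=5980 → min 2076 | A_2..A_5: k=2: 0+2574+2·15·3=2664; k=3: 780+1404+2·26·3=2340; k=4: 1716+0+2·18·3=1824 → min 1824.
Top-level splits: k=1: (A_1..A_1)·(A_2..A_5) → 0+1824+10·2·3 = 1884; k=2: (A_1..A_2)·(A_3..A_5) → 300+2574+10·15·3 = 3324; k=3: (A_1..A_3)·(A_4..A_5) → 1300+1404+10·26·3 = 3484; k=4: (A_1..A_4)·(A_5..A_5) → 2076+0+10·18·3 = 2616.
Best split is after A_1, i.e. k = 1.

1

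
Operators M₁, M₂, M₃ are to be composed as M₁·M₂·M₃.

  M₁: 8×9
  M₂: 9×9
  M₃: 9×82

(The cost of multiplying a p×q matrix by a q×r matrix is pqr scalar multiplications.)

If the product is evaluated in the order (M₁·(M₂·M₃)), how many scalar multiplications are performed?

12546

(M₂·M₃): 9×9 by 9×82 → 9×82, cost 9·9·82 = 6642
(M₁·(M₂·M₃)): 8×9 by 9×82 → 8×82, cost 8·9·82 = 5904; cumulative 12546
Total: 12546 scalar multiplications.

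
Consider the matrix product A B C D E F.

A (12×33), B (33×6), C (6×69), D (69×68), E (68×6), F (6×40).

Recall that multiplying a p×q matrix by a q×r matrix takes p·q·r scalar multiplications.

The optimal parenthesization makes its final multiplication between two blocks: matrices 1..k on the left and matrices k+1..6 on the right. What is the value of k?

Adjacent pairs: AB = 12·33·6 = 2376; BC = 33·6·69 = 13662; CD = 6·69·68 = 28152; DE = 69·68·6 = 28152; EF = 68·6·40 = 16320.
Length 3: A..C: k=1: 0+13662+12·33·69=40986; k=2: 2376+0+12·6·69=7344 → min 7344 | B..D: k=2: 0+28152+33·6·68=41616; k=3: 13662+0+33·69·68=168498 → min 41616 | C..E: k=3: 0+28152+6·69·6=30636; k=4: 28152+0+6·68·6=30600 → min 30600 | D..F: k=4: 0+16320+69·68·40=204000; k=5: 28152+0+69·6·40=44712 → min 44712.
Length 4: A..D: k=1: 0+41616+12·33·68=68544; k=2: 2376+28152+12·6·68=35424; k=3: 7344+0+12·69·68=63648 → min 35424 | B..E: k=2: 0+30600+33·6·6=31788; k=3: 13662+28152+33·69·6=55476; k=4: 41616+0+33·68·6=55080 → min 31788 | C..F: k=3: 0+44712+6·69·40=61272; k=4: 28152+16320+6·68·40=60792; k=5: 30600+0+6·6·40=32040 → min 32040.
Length 5: A..E: k=1: 0+31788+12·33·6=34164; k=2: 2376+30600+12·6·6=33408; k=3: 7344+28152+12·69·6=40464; k=4: 35424+0+12·68·6=40320 → min 33408 | B..F: k=2: 0+32040+33·6·40=39960; k=3: 13662+44712+33·69·40=149454; k=4: 41616+16320+33·68·40=147696; k=5: 31788+0+33·6·40=39708 → min 39708.
Top-level splits: k=1: (A..A)·(B..F) → 0+39708+12·33·40 = 55548; k=2: (A..B)·(C..F) → 2376+32040+12·6·40 = 37296; k=3: (A..C)·(D..F) → 7344+44712+12·69·40 = 85176; k=4: (A..D)·(E..F) → 35424+16320+12·68·40 = 84384; k=5: (A..E)·(F..F) → 33408+0+12·6·40 = 36288.
Best split is after E, i.e. k = 5.

5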